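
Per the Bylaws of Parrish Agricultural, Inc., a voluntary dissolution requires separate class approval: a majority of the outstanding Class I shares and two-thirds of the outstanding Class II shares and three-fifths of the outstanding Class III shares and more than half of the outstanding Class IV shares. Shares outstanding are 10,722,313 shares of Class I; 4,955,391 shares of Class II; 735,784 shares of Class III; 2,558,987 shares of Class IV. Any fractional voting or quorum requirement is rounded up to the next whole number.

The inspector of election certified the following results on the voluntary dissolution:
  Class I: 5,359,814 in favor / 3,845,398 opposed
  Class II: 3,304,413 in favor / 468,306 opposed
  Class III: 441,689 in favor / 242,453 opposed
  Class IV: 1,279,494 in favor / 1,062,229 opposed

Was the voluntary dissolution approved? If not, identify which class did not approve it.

Not approved — the Class I shares did not give the required vote.

Class I: a majority of 10722313 is 5361157; 5,361,157 required, 5,359,814 in favor — not approved.
Class II: 2/3 of 4955391 = 3303594; 3,303,594 required, 3,304,413 in favor — approved.
Class III: 3/5 of 735784 = 441470.40, rounded up to 441471; 441,471 required, 441,689 in favor — approved.
Class IV: a majority of 2558987 is 1279494; 1,279,494 required, 1,279,494 in favor — approved.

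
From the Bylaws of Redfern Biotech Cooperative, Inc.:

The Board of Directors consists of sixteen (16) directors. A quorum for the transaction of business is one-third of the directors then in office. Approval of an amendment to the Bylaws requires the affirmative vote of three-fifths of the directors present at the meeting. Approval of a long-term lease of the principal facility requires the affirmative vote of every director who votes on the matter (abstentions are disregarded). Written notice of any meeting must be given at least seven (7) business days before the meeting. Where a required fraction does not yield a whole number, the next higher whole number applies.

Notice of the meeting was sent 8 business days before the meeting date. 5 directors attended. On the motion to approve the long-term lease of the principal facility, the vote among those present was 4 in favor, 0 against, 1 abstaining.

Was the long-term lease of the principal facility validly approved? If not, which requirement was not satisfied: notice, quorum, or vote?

Notice: 8 business days given; 7 required (8 ≥ 7). Satisfied.
Quorum: 5 present; quorum is 6. Not satisfied.
Vote: the long-term lease of the principal facility requires the unanimous vote of the votes cast (5 present − 1 abstaining = 4). Unanimous means all 4, so 4 affirmative votes are needed; 4 voted in favor. Satisfied. (Moot — without a quorum no business can be validly transacted.)

Invalid — quorum requirement not satisfied.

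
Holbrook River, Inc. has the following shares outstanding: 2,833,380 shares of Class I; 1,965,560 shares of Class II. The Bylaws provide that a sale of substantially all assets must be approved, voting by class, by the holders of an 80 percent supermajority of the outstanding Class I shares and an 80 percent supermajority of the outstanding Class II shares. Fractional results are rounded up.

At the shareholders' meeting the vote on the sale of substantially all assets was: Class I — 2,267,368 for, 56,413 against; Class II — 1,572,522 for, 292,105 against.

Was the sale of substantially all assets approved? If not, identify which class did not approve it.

Approved — every class gave the required vote.

Class I: 4/5 of 2833380 = 2266704; 2,266,704 required, 2,267,368 in favor — approved.
Class II: 4/5 of 1965560 = 1572448; 1,572,448 required, 1,572,522 in favor — approved.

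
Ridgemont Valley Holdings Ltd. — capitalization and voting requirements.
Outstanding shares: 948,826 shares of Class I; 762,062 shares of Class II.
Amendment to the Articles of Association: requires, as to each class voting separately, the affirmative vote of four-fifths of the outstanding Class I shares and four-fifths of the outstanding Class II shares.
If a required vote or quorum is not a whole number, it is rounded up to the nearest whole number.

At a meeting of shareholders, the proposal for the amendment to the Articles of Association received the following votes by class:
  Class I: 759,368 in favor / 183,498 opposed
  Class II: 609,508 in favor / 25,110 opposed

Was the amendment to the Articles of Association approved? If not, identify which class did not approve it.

Not approved — the Class II shares did not give the required vote.

Class I: 4/5 of 948826 = 759060.80, rounded up to 759061; 759,061 required, 759,368 in favor — approved.
Class II: 4/5 of 762062 = 609649.60, rounded up to 609650; 609,650 required, 609,508 in favor — not approved.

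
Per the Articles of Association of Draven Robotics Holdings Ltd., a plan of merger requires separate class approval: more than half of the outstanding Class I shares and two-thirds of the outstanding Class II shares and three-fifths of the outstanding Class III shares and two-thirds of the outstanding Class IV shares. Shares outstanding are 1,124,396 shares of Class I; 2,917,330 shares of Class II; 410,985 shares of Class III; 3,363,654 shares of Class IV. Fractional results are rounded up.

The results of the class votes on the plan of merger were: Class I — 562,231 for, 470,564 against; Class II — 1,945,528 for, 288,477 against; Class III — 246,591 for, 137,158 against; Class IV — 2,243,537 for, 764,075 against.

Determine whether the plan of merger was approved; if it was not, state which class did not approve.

Class I: a majority of 1124396 is 562199; 562,199 required, 562,231 in favor — approved.
Class II: 2/3 of 2917330 = 1944886.67, rounded up to 1944887; 1,944,887 required, 1,945,528 in favor — approved.
Class III: 3/5 of 410985 = 246591; 246,591 required, 246,591 in favor — approved.
Class IV: 2/3 of 3363654 = 2242436; 2,242,436 required, 2,243,537 in favor — approved.

Approved — every class gave the required vote.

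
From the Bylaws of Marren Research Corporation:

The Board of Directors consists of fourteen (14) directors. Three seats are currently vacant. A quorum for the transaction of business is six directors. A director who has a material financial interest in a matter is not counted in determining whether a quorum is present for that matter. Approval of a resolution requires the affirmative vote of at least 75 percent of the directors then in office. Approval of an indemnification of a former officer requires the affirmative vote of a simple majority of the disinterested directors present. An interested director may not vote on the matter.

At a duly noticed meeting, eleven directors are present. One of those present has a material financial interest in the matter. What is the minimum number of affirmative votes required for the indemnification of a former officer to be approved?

The indemnification of a former officer requires a majority of the disinterested directors present (11 − 1 = 10).
A majority of 10 is 6.

6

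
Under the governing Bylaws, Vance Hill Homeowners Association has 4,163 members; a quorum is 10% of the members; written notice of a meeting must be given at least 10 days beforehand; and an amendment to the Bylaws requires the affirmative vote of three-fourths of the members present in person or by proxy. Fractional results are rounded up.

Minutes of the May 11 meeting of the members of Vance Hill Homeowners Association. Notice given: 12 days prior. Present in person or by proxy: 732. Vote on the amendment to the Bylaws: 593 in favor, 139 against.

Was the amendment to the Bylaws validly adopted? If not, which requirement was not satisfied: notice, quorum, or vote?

Notice: 12 days given; 10 required. Satisfied.
Quorum: 10% of 4,163 = 416.30, rounded up to 417; 732 present. Satisfied.
Vote: requires three-fourths of those present (732); 3/4 of 732 = 549, so 549 needed; 593 in favor. Satisfied.

Valid — all requirements satisfied.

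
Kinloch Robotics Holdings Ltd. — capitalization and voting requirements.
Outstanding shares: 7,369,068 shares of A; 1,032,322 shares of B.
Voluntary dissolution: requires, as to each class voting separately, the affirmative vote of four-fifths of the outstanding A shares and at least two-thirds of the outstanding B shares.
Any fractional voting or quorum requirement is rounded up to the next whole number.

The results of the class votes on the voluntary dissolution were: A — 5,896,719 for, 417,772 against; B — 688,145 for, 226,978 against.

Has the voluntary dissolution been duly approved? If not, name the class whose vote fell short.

A: 4/5 of 7369068 = 5895254.40, rounded up to 5895255; 5,895,255 required, 5,896,719 in favor — approved.
B: 2/3 of 1032322 = 688214.67, rounded up to 688215; 688,215 required, 688,145 in favor — not approved.

Not approved — the B shares did not give the required vote.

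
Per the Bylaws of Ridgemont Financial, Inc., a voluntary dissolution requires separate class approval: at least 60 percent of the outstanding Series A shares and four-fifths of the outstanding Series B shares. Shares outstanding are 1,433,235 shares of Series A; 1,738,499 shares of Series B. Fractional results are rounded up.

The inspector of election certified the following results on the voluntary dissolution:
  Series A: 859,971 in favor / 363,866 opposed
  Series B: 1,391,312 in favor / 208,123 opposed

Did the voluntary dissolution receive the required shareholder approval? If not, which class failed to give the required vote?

Approved — every class gave the required vote.

Series A: 3/5 of 1433235 = 859941; 859,941 required, 859,971 in favor — approved.
Series B: 4/5 of 1738499 = 1390799.20, rounded up to 1390800; 1,390,800 required, 1,391,312 in favor — approved.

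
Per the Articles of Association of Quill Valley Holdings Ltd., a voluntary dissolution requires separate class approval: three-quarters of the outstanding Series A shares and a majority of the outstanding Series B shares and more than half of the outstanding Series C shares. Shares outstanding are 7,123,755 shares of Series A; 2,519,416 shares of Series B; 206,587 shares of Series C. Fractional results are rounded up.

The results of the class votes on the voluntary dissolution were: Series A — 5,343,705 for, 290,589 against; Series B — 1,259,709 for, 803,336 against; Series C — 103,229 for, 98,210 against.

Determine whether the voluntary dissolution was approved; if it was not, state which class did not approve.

Not approved — the Series C shares did not give the required vote.

Series A: 3/4 of 7123755 = 5342816.25, rounded up to 5342817; 5,342,817 required, 5,343,705 in favor — approved.
Series B: a majority of 2519416 is 1259709; 1,259,709 required, 1,259,709 in favor — approved.
Series C: a majority of 206587 is 103294; 103,294 required, 103,229 in favor — not approved.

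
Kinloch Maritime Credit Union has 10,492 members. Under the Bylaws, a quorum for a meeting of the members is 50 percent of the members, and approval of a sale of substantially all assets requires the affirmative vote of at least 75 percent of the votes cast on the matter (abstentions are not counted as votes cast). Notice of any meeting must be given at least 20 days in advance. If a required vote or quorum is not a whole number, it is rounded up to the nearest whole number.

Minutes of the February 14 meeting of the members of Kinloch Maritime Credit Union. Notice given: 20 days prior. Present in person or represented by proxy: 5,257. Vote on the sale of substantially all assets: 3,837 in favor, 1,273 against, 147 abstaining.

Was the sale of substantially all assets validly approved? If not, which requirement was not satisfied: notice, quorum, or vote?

Notice: 20 days given; 20 required. Satisfied.
Quorum: 50% of 10,492 = 5,246; 5,257 present. Satisfied.
Vote: requires three-fourths of the votes cast (5,257 − 147 abstaining = 5,110); 3/4 of 5110 = 3832.50, rounded up to 3833, so 3,833 needed; 3,837 in favor. Satisfied.

Valid — all requirements satisfied.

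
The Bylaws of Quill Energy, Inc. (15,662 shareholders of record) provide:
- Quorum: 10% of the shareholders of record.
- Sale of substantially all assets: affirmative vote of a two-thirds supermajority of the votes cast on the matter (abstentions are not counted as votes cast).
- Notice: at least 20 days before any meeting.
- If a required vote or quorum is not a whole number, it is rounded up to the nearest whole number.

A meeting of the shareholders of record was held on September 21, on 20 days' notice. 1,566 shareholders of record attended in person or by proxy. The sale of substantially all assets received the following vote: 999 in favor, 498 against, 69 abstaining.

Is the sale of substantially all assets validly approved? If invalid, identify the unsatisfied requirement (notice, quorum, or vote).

Notice: 20 days given; 20 required. Satisfied.
Quorum: 10% of 15,662 = 1,566.20, rounded up to 1,567; 1,566 present. Not satisfied.
Vote: requires two-thirds of the votes cast (1,566 − 69 abstaining = 1,497); 2/3 of 1497 = 998, so 998 needed; 999 in favor. Satisfied.

Invalid — quorum requirement not satisfied.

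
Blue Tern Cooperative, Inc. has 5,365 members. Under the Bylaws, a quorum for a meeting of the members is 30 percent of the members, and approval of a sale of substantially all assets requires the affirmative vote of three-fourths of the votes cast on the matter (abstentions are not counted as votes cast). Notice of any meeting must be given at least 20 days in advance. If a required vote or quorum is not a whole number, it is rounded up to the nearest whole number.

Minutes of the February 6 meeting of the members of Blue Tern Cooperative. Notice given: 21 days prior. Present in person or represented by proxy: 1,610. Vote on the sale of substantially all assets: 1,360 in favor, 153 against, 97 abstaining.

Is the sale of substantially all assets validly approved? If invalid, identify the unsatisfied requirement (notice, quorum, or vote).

Notice: 21 days given; 20 required. Satisfied.
Quorum: 30% of 5,365 = 1,609.50, rounded up to 1,610; 1,610 present. Satisfied.
Vote: requires three-fourths of the votes cast (1,610 − 97 abstaining = 1,513); 3/4 of 1513 = 1134.75, rounded up to 1135, so 1,135 needed; 1,360 in favor. Satisfied.

Valid — all requirements satisfied.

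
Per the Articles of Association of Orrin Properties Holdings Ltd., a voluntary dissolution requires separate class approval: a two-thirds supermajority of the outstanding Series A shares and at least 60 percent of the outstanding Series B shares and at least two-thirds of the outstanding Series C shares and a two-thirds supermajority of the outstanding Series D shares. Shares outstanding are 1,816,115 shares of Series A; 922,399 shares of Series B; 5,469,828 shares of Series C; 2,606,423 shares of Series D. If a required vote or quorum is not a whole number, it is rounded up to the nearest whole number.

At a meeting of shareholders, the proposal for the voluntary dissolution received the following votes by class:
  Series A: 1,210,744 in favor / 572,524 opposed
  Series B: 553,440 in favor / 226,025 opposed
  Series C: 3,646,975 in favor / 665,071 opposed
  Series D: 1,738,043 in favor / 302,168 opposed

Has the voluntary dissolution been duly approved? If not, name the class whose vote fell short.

Approved — every class gave the required vote.

Series A: 2/3 of 1816115 = 1210743.33, rounded up to 1210744; 1,210,744 required, 1,210,744 in favor — approved.
Series B: 3/5 of 922399 = 553439.40, rounded up to 553440; 553,440 required, 553,440 in favor — approved.
Series C: 2/3 of 5469828 = 3646552; 3,646,552 required, 3,646,975 in favor — approved.
Series D: 2/3 of 2606423 = 1737615.33, rounded up to 1737616; 1,737,616 required, 1,738,043 in favor — approved.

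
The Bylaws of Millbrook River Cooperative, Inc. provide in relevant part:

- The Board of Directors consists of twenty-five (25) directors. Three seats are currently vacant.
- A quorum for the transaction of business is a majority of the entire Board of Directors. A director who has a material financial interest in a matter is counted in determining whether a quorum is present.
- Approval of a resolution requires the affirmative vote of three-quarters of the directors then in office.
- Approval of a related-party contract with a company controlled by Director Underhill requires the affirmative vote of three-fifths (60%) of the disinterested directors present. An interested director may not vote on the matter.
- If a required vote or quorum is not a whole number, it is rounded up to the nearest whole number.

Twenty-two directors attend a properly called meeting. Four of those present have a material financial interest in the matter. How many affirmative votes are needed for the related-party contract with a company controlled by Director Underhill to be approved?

11

The related-party contract with a company controlled by Director Underhill requires three-fifths of the disinterested directors present (22 − 4 = 18).
3/5 of 18 = 10.80, rounded up to 11.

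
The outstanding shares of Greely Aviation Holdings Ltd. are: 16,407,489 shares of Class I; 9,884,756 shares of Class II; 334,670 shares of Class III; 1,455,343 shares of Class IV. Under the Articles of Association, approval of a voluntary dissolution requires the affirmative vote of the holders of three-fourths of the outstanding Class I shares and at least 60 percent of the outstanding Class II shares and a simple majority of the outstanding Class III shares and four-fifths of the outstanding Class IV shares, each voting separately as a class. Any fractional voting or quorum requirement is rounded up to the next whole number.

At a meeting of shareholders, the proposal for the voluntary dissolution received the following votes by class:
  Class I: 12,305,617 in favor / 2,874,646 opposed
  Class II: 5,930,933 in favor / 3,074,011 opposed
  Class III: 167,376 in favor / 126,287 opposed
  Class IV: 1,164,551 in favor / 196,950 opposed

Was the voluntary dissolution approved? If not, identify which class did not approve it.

Approved — every class gave the required vote.

Class I: 3/4 of 16407489 = 12305616.75, rounded up to 12305617; 12,305,617 required, 12,305,617 in favor — approved.
Class II: 3/5 of 9884756 = 5930853.60, rounded up to 5930854; 5,930,854 required, 5,930,933 in favor — approved.
Class III: a majority of 334670 is 167336; 167,336 required, 167,376 in favor — approved.
Class IV: 4/5 of 1455343 = 1164274.40, rounded up to 1164275; 1,164,275 required, 1,164,551 in favor — approved.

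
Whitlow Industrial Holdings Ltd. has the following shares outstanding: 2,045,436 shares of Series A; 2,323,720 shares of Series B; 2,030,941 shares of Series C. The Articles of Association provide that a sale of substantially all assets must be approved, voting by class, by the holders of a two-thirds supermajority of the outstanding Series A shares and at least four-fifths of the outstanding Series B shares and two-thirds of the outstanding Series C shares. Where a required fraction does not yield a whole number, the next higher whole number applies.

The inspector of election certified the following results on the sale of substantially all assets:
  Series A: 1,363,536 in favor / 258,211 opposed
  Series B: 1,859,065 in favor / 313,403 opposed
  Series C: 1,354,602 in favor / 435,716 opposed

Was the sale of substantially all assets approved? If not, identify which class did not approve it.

Series A: 2/3 of 2045436 = 1363624; 1,363,624 required, 1,363,536 in favor — not approved.
Series B: 4/5 of 2323720 = 1858976; 1,858,976 required, 1,859,065 in favor — approved.
Series C: 2/3 of 2030941 = 1353960.67, rounded up to 1353961; 1,353,961 required, 1,354,602 in favor — approved.

Not approved — the Series A shares did not give the required vote.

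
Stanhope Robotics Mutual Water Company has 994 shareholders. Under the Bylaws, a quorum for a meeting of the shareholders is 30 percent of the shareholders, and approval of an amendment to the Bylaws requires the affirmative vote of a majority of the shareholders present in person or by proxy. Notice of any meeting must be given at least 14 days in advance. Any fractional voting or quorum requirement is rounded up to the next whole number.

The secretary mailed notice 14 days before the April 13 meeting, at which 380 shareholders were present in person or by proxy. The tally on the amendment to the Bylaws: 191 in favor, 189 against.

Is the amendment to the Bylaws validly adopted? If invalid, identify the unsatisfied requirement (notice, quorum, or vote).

Notice: 14 days given; 14 required. Satisfied.
Quorum: 30% of 994 = 298.20, rounded up to 299; 380 present. Satisfied.
Vote: requires a majority of those present (380); a majority of 380 is 191, so 191 needed; 191 in favor. Satisfied.

Valid — all requirements satisfied.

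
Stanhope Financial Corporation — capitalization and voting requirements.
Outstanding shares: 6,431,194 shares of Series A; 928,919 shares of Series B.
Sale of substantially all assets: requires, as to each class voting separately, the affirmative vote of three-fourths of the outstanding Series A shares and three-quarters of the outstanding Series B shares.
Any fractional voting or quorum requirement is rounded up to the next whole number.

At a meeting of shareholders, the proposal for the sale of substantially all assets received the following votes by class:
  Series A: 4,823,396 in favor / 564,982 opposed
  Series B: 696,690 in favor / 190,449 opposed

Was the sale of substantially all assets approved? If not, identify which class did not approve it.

Series A: 3/4 of 6431194 = 4823395.50, rounded up to 4823396; 4,823,396 required, 4,823,396 in favor — approved.
Series B: 3/4 of 928919 = 696689.25, rounded up to 696690; 696,690 required, 696,690 in favor — approved.

Approved — every class gave the required vote.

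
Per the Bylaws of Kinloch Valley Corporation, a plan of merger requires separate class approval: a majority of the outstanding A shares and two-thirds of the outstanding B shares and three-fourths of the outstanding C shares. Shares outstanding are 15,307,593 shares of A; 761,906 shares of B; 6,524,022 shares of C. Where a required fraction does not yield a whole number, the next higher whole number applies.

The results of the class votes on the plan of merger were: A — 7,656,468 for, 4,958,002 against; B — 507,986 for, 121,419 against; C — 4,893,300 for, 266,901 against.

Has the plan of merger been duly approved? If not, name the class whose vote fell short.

A: a majority of 15307593 is 7653797; 7,653,797 required, 7,656,468 in favor — approved.
B: 2/3 of 761906 = 507937.33, rounded up to 507938; 507,938 required, 507,986 in favor — approved.
C: 3/4 of 6524022 = 4893016.50, rounded up to 4893017; 4,893,017 required, 4,893,300 in favor — approved.

Approved — every class gave the required vote.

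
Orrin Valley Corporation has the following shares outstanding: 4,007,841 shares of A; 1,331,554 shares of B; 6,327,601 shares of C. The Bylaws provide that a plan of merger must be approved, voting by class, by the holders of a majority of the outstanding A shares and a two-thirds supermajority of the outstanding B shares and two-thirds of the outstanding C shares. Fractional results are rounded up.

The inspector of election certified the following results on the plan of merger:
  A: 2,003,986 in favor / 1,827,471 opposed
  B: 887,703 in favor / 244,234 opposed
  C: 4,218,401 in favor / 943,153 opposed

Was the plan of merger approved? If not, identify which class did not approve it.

A: a majority of 4007841 is 2003921; 2,003,921 required, 2,003,986 in favor — approved.
B: 2/3 of 1331554 = 887702.67, rounded up to 887703; 887,703 required, 887,703 in favor — approved.
C: 2/3 of 6327601 = 4218400.67, rounded up to 4218401; 4,218,401 required, 4,218,401 in favor — approved.

Approved — every class gave the required vote.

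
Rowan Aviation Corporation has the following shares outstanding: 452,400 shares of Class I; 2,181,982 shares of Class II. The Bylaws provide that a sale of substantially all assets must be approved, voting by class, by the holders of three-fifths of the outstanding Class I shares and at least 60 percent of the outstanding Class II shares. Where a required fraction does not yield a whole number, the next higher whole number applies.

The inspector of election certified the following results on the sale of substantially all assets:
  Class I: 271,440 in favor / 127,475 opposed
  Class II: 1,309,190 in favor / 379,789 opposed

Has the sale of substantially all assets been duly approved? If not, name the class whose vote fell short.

Class I: 3/5 of 452400 = 271440; 271,440 required, 271,440 in favor — approved.
Class II: 3/5 of 2181982 = 1309189.20, rounded up to 1309190; 1,309,190 required, 1,309,190 in favor — approved.

Approved — every class gave the required vote.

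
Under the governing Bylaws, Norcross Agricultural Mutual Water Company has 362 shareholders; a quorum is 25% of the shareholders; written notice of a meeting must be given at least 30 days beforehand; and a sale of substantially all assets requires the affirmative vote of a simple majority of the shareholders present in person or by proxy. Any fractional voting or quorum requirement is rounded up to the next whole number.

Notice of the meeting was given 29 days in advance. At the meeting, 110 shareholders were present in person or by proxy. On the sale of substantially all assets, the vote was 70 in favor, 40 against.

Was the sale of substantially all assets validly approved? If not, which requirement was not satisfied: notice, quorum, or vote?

Notice: 29 days given; 30 required. Not satisfied.
Quorum: 25% of 362 = 90.50, rounded up to 91; 110 present. Satisfied.
Vote: requires a majority of those present (110); a majority of 110 is 56, so 56 needed; 70 in favor. Satisfied.

Invalid — notice requirement not satisfied.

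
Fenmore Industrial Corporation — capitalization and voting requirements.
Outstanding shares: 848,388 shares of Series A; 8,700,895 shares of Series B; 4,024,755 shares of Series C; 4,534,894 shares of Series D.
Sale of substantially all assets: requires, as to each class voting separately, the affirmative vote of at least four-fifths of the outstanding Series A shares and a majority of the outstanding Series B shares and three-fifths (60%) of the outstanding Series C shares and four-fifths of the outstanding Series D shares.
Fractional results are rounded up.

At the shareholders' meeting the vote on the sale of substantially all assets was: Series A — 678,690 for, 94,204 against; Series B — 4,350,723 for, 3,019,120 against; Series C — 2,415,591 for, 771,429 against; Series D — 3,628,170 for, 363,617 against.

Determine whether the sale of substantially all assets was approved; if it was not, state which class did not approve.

Not approved — the Series A shares did not give the required vote.

Series A: 4/5 of 848388 = 678710.40, rounded up to 678711; 678,711 required, 678,690 in favor — not approved.
Series B: a majority of 8700895 is 4350448; 4,350,448 required, 4,350,723 in favor — approved.
Series C: 3/5 of 4024755 = 2414853; 2,414,853 required, 2,415,591 in favor — approved.
Series D: 4/5 of 4534894 = 3627915.20, rounded up to 3627916; 3,627,916 required, 3,628,170 in favor — approved.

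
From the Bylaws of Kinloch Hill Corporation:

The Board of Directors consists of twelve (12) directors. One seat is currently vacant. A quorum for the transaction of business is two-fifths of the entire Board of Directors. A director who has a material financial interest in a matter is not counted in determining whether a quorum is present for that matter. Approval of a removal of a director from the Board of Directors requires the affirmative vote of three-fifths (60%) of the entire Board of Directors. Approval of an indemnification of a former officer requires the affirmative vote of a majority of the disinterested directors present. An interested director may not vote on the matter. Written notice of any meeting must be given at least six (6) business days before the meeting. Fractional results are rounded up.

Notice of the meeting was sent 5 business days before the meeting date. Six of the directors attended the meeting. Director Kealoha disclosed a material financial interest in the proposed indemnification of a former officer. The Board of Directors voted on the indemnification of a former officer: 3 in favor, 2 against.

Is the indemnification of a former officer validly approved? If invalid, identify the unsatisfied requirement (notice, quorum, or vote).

Notice: 5 business days given; 6 required (5 < 6). Not satisfied.
Quorum: 6 present, but the 1 interested director does not count, leaving 5. Quorum is 5. Satisfied.
Vote: the indemnification of a former officer requires a majority of the disinterested directors present (6 − 1 = 5). A majority of 5 is 3, so 3 affirmative votes are needed; 3 voted in favor. Satisfied.

Invalid — notice requirement not satisfied.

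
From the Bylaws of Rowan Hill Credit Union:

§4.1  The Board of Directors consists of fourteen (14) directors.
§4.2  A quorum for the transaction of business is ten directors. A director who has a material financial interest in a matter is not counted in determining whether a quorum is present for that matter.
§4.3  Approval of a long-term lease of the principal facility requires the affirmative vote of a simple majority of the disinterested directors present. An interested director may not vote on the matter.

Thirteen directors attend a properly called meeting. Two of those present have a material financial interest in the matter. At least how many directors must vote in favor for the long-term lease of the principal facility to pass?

The long-term lease of the principal facility requires a majority of the disinterested directors present (13 − 2 = 11).
A majority of 11 is 6.

6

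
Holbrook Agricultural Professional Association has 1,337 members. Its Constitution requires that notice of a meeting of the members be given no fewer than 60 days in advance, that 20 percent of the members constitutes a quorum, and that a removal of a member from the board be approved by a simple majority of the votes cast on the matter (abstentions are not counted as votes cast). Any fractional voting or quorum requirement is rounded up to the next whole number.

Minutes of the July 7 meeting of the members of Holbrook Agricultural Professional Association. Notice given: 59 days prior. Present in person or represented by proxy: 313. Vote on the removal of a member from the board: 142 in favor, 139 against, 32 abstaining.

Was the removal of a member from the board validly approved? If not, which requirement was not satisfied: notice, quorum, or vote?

Notice: 59 days given; 60 required. Not satisfied.
Quorum: 20% of 1,337 = 267.40, rounded up to 268; 313 present. Satisfied.
Vote: requires a majority of the votes cast (313 − 32 abstaining = 281); a majority of 281 is 141, so 141 needed; 142 in favor. Satisfied.

Invalid — notice requirement not satisfied.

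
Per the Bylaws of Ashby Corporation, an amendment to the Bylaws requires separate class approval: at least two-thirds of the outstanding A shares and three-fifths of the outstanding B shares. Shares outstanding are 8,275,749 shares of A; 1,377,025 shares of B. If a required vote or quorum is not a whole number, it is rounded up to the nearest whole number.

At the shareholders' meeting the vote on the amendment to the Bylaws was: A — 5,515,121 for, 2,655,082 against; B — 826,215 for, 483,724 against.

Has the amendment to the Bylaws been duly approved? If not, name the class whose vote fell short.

A: 2/3 of 8275749 = 5517166; 5,517,166 required, 5,515,121 in favor — not approved.
B: 3/5 of 1377025 = 826215; 826,215 required, 826,215 in favor — approved.

Not approved — the A shares did not give the required vote.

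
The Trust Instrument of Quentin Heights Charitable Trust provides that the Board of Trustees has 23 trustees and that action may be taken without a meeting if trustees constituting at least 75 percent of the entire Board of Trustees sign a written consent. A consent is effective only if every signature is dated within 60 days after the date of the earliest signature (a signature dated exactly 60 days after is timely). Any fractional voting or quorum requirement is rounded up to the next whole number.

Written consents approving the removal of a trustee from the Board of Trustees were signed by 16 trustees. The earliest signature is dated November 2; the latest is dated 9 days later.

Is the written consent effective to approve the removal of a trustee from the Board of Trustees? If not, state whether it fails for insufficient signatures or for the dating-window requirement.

Signatures required: at least 75 percent of 23 — 3/4 of 23 = 17.25, rounded up to 18, so 18 needed; 16 signed. Insufficient.
Dating window: the latest signature is 9 days after the earliest; the limit is 60 days. Within the window.

Not effective — insufficient signatures.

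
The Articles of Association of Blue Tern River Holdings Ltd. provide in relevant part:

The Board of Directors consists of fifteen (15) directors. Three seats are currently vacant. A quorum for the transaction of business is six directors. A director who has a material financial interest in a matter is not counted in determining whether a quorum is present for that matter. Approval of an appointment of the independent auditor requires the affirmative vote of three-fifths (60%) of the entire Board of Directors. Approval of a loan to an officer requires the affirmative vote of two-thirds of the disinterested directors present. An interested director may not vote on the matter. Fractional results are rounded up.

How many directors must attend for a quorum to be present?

The quorum is fixed at 6.

6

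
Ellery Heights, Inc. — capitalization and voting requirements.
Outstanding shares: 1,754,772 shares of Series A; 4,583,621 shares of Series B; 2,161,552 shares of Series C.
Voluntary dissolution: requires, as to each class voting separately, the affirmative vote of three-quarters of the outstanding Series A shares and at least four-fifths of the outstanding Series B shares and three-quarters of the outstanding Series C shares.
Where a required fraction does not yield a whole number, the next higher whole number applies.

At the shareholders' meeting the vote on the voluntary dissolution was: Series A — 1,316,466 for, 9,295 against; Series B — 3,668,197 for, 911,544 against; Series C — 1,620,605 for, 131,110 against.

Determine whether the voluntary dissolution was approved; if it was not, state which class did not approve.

Not approved — the Series C shares did not give the required vote.

Series A: 3/4 of 1754772 = 1316079; 1,316,079 required, 1,316,466 in favor — approved.
Series B: 4/5 of 4583621 = 3666896.80, rounded up to 3666897; 3,666,897 required, 3,668,197 in favor — approved.
Series C: 3/4 of 2161552 = 1621164; 1,621,164 required, 1,620,605 in favor — not approved.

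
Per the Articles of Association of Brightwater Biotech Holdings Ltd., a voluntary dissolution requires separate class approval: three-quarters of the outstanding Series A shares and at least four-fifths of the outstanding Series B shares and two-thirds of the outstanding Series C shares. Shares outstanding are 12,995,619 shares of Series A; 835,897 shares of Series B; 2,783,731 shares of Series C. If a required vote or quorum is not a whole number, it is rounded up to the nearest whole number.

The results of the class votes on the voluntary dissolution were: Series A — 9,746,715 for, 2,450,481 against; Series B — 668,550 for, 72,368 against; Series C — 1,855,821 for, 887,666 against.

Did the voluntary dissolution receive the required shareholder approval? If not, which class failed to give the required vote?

Not approved — the Series B shares did not give the required vote.

Series A: 3/4 of 12995619 = 9746714.25, rounded up to 9746715; 9,746,715 required, 9,746,715 in favor — approved.
Series B: 4/5 of 835897 = 668717.60, rounded up to 668718; 668,718 required, 668,550 in favor — not approved.
Series C: 2/3 of 2783731 = 1855820.67, rounded up to 1855821; 1,855,821 required, 1,855,821 in favor — approved.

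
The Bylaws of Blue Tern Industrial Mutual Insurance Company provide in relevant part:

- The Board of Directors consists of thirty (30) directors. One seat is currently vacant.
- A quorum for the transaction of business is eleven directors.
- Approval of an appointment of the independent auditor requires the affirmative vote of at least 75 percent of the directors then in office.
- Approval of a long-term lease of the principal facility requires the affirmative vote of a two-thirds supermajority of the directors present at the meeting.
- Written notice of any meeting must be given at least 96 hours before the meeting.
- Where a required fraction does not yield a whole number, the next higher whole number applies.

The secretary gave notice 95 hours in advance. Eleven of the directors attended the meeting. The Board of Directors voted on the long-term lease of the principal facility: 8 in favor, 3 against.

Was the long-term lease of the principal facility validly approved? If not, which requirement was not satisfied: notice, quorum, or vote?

Invalid — notice requirement not satisfied.

Notice: 95 hours given; 96 required (95 < 96). Not satisfied.
Quorum: 11 present; quorum is 11. Satisfied.
Vote: the long-term lease of the principal facility requires two-thirds of the directors present (11). 2/3 of 11 = 7.33, rounded up to 8, so 8 affirmative votes are needed; 8 voted in favor. Satisfied.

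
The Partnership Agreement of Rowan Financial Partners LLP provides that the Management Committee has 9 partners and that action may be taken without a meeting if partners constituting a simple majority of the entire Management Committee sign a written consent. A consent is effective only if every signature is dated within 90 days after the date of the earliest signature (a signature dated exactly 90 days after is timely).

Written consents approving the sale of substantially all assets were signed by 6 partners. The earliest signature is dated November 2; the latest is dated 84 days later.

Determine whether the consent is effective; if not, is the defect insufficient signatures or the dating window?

Signatures required: a simple majority of 9 — a majority of 9 is 5, so 5 needed; 6 signed. Sufficient.
Dating window: the latest signature is 84 days after the earliest; the limit is 90 days. Within the window.

Effective — both the signature and dating-window requirements are satisfied.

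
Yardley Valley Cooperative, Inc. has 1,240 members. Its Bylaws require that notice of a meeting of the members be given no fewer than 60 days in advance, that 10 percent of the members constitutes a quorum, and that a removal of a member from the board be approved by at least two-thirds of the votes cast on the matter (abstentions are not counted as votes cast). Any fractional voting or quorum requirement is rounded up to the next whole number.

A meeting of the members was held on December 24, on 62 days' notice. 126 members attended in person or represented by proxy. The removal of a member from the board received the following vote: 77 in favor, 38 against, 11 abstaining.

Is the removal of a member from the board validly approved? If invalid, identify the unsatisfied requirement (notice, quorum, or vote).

Valid — all requirements satisfied.

Notice: 62 days given; 60 required. Satisfied.
Quorum: 10% of 1,240 = 124; 126 present. Satisfied.
Vote: requires two-thirds of the votes cast (126 − 11 abstaining = 115); 2/3 of 115 = 76.67, rounded up to 77, so 77 needed; 77 in favor. Satisfied.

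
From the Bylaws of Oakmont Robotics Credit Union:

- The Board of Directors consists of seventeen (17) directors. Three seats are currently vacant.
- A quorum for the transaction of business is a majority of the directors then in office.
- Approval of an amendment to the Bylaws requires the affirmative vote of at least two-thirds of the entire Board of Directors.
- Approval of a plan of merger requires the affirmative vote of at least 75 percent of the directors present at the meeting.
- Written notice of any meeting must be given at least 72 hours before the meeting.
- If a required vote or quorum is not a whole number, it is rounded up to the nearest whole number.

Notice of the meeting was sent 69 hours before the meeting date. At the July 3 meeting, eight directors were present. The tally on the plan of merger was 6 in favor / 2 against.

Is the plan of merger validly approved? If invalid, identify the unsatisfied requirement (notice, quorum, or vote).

Notice: 69 hours given; 72 required (69 < 72). Not satisfied.
Quorum: 8 present; quorum is 8. Satisfied.
Vote: the plan of merger requires three-fourths of the directors present (8). 3/4 of 8 = 6, so 6 affirmative votes are needed; 6 voted in favor. Satisfied.

Invalid — notice requirement not satisfied.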